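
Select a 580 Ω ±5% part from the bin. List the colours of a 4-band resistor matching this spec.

green, grey, brown, gold

580 Ω = 58 × 10^1.
5 → green
8 → grey
Multiplier 10^1 → brown.
±5% tolerance → gold.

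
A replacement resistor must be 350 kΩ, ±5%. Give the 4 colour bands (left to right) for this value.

orange, green, yellow, gold

350000 Ω = 35 × 10^4.
3 → orange
5 → green
Multiplier 10^4 → yellow.
±5% tolerance → gold.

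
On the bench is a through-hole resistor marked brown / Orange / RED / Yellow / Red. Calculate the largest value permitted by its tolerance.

1346400 Ω

Brown → 1 (first significant figure)
Orange → 3 (second significant figure)
Red → 2 (third significant figure)
Yellow → ×10^4 multiplier
Red → ±2% tolerance
132 × 10000 = 1320000 Ω
Largest = 1320000 × (1 + 2/100) = 1346400 Ω.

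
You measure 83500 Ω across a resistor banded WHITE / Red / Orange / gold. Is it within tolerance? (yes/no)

White → 9 (first significant figure)
Red → 2 (second significant figure)
Orange → ×10^3 multiplier
Gold → ±5% tolerance
92 × 1000 = 92000 Ω
Allowed range: 87400 Ω to 96600 Ω.
83500 Ω lies outside that range.

no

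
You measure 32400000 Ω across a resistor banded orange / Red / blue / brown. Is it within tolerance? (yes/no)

Orange → 3 (first significant figure)
Red → 2 (second significant figure)
Blue → ×10^6 multiplier
Brown → ±1% tolerance
32 × 1000000 = 32000000 Ω
Allowed range: 31680000 Ω to 32320000 Ω.
32400000 Ω lies outside that range.

no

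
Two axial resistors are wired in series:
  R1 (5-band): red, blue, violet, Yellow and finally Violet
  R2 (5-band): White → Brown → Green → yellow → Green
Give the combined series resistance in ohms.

11820000 Ω

R1: red, blue, violet → 267; yellow ×10^4 → 2670000 Ω.
R2: white, brown, green → 915; yellow ×10^4 → 9150000 Ω.
Series: 2670000 + 9150000 = 11820000 Ω.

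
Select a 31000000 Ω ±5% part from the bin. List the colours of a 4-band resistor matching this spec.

orange, brown, blue, gold

31000000 Ω = 31 × 10^6.
3 → orange
1 → brown
Multiplier 10^6 → blue.
±5% tolerance → gold.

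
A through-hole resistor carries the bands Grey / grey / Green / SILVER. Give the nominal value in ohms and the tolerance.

8800000 Ω ±10%

Grey → 8 (first significant figure)
Grey → 8 (second significant figure)
Green → ×10^5 multiplier
Silver → ±10% tolerance
88 × 100000 = 8800000 Ω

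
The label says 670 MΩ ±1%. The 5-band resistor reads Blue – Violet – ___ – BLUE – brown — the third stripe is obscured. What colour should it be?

black

670000000 Ω = 670 × 10^6.
The third band gives digit 0 of the significand, and 0 is black.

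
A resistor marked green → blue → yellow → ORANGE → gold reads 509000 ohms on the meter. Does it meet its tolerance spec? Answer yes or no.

no

Green → 5 (first significant figure)
Blue → 6 (second significant figure)
Yellow → 4 (third significant figure)
Orange → ×10^3 multiplier
Gold → ±5% tolerance
564 × 1000 = 564000 Ω
Allowed range: 535800 Ω to 592200 Ω.
509000 ohms lies outside that range.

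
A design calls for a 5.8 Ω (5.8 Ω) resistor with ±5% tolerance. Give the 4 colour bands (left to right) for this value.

green, grey, gold, gold

5.8 Ω = 58 × 10^-1.
5 → green
8 → grey
Multiplier 10^-1 → gold.
±5% tolerance → gold.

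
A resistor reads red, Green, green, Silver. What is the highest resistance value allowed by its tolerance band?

Red → 2 (first significant figure)
Green → 5 (second significant figure)
Green → ×10^5 multiplier
Silver → ±10% tolerance
25 × 100000 = 2500000 Ω
Highest = 2500000 × (1 + 10/100) = 2750000 Ω.

2750000 Ω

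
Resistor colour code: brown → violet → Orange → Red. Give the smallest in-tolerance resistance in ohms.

Brown → 1 (first significant figure)
Violet → 7 (second significant figure)
Orange → ×10^3 multiplier
Red → ±2% tolerance
17 × 1000 = 17000 Ω
Smallest = 17000 × (1 − 2/100) = 16660 Ω.

16660 Ω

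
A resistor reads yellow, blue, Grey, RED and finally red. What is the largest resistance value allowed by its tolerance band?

47736 Ω

Yellow → 4 (first significant figure)
Blue → 6 (second significant figure)
Grey → 8 (third significant figure)
Red → ×10^2 multiplier
Red → ±2% tolerance
468 × 100 = 46800 Ω
Largest = 46800 × (1 + 2/100) = 47736 Ω.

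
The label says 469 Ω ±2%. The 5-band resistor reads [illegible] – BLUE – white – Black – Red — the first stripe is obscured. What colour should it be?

469 Ω = 469 × 10^0.
The first band gives digit 4 of the significand, and 4 is yellow.

yellow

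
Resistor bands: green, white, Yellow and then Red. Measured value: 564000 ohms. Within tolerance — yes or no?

Green → 5 (first significant figure)
White → 9 (second significant figure)
Yellow → ×10^4 multiplier
Red → ±2% tolerance
59 × 10000 = 590000 Ω
Allowed range: 578200 Ω to 601800 Ω.
564000 ohms lies outside that range.

no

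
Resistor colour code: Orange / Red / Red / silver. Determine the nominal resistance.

Orange → 3 (first significant figure)
Red → 2 (second significant figure)
Red → ×10^2 multiplier
32 × 100 = 3200 Ω

3200 Ω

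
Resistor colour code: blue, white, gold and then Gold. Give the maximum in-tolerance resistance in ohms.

Blue → 6 (first significant figure)
White → 9 (second significant figure)
Gold → ×0.1 multiplier
Gold → ±5% tolerance
69 × 0.1 = 6.9 Ω
Maximum = 6.9 × (1 + 5/100) = 7.245 Ω.

7.245 Ω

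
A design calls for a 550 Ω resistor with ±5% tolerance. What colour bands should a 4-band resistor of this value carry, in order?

550 Ω = 55 × 10^1.
5 → green
5 → green
Multiplier 10^1 → brown.
±5% tolerance → gold.

green, green, brown, gold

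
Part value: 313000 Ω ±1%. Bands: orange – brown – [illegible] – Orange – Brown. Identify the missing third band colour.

313000 Ω = 313 × 10^3.
The third band gives digit 3 of the significand, and 3 is orange.

orange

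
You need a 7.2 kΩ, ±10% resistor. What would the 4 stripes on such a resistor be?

7200 Ω = 72 × 10^2.
7 → violet
2 → red
Multiplier 10^2 → red.
±10% tolerance → silver.

violet, red, red, silver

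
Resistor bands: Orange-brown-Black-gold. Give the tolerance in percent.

The last band, gold, is the tolerance band.
Gold corresponds to ±5%.

±5%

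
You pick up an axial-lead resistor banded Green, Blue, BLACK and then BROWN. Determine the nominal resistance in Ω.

Green → 5 (first significant figure)
Blue → 6 (second significant figure)
Black → ×1 multiplier
56 × 1 = 56 Ω

56 Ω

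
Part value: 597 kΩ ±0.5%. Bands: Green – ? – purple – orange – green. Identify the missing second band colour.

white

597000 Ω = 597 × 10^3.
The second band gives digit 9 of the significand, and 9 is white.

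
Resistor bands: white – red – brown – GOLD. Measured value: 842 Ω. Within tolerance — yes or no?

no

White → 9 (first significant figure)
Red → 2 (second significant figure)
Brown → ×10 multiplier
Gold → ±5% tolerance
92 × 10 = 920 Ω
Allowed range: 874 Ω to 966 Ω.
842 Ω lies outside that range.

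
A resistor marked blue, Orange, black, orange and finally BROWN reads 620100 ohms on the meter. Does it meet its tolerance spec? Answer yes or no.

no

Blue → 6 (first significant figure)
Orange → 3 (second significant figure)
Black → 0 (third significant figure)
Orange → ×10^3 multiplier
Brown → ±1% tolerance
630 × 1000 = 630000 Ω
Allowed range: 623700 Ω to 636300 Ω.
620100 ohms lies outside that range.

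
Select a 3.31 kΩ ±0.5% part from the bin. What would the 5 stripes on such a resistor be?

orange, orange, brown, brown, green

3310 Ω = 331 × 10^1.
3 → orange
3 → orange
1 → brown
Multiplier 10^1 → brown.
±0.5% tolerance → green.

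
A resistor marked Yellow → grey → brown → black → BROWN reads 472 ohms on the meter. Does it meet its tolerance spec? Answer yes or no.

Yellow → 4 (first significant figure)
Grey → 8 (second significant figure)
Brown → 1 (third significant figure)
Black → ×1 multiplier
Brown → ±1% tolerance
481 × 1 = 481 Ω
Allowed range: 476.19 Ω to 485.81 Ω.
472 ohms lies outside that range.

no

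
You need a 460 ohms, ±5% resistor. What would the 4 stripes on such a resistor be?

yellow, blue, brown, gold

460 Ω = 46 × 10^1.
4 → yellow
6 → blue
Multiplier 10^1 → brown.
±5% tolerance → gold.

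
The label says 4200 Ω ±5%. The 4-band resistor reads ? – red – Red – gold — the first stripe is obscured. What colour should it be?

yellow

4200 Ω = 42 × 10^2.
The first band gives digit 4 of the significand, and 4 is yellow.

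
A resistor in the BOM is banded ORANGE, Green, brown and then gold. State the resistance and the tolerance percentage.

Orange → 3 (first significant figure)
Green → 5 (second significant figure)
Brown → ×10 multiplier
Gold → ±5% tolerance
35 × 10 = 350 Ω

350 Ω ±5%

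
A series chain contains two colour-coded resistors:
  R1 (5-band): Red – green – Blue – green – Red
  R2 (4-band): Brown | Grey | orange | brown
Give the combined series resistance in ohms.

R1: red, green, blue → 256; green ×10^5 → 25600000 Ω.
R2: brown, grey → 18; orange ×10^3 → 18000 Ω.
Series: 25600000 + 18000 = 25618000 Ω.

25618000 Ω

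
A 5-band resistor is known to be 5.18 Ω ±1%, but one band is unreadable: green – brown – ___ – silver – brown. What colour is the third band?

grey

5.18 Ω = 518 × 10^-2.
The third band gives digit 8 of the significand, and 8 is grey.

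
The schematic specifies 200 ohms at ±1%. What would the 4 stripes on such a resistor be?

200 Ω = 20 × 10^1.
2 → red
0 → black
Multiplier 10^1 → brown.
±1% tolerance → brown.

red, black, brown, brown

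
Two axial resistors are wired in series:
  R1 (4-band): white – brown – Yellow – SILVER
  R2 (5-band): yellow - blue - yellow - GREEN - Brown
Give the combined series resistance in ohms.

R1: white, brown → 91; yellow ×10^4 → 910000 Ω.
R2: yellow, blue, yellow → 464; green ×10^5 → 46400000 Ω.
Series: 910000 + 46400000 = 47310000 Ω.

47310000 Ω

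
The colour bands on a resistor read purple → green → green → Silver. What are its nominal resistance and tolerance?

Violet → 7 (first significant figure)
Green → 5 (second significant figure)
Green → ×10^5 multiplier
Silver → ±10% tolerance
75 × 100000 = 7500000 Ω

7500000 Ω ±10%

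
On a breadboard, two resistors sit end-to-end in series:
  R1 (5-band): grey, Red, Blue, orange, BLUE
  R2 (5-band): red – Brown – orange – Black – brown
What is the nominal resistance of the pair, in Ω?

R1: grey, red, blue → 826; orange ×10^3 → 826000 Ω.
R2: red, brown, orange → 213; black ×1 → 213 Ω.
Series: 826000 + 213 = 826213 Ω.

826213 Ω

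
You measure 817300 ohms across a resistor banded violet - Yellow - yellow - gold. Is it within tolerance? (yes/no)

no

Violet → 7 (first significant figure)
Yellow → 4 (second significant figure)
Yellow → ×10^4 multiplier
Gold → ±5% tolerance
74 × 10000 = 740000 Ω
Allowed range: 703000 Ω to 777000 Ω.
817300 ohms lies outside that range.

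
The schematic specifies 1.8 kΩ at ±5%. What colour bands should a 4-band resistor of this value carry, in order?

brown, grey, red, gold

1800 Ω = 18 × 10^2.
1 → brown
8 → grey
Multiplier 10^2 → red.
±5% tolerance → gold.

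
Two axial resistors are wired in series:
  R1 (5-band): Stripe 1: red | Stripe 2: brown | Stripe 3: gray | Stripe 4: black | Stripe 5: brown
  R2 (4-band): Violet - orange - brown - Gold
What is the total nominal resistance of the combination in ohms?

948 Ω

R1: red, brown, grey → 218; black ×1 → 218 Ω.
R2: violet, orange → 73; brown ×10 → 730 Ω.
Series: 218 + 730 = 948 Ω.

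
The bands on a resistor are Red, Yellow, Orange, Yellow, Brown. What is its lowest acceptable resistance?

Red → 2 (first significant figure)
Yellow → 4 (second significant figure)
Orange → 3 (third significant figure)
Yellow → ×10^4 multiplier
Brown → ±1% tolerance
243 × 10000 = 2430000 Ω
Lowest = 2430000 × (1 − 1/100) = 2405700 Ω.

2405700 Ω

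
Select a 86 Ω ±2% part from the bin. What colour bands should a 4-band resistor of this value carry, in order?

grey, blue, black, red

86 Ω = 86 × 10^0.
8 → grey
6 → blue
Multiplier 10^0 → black.
±2% tolerance → red.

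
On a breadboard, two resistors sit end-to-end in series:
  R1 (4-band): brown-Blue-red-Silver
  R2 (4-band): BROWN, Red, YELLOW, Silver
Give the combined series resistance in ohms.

121600 Ω

R1: brown, blue → 16; red ×10^2 → 1600 Ω.
R2: brown, red → 12; yellow ×10^4 → 120000 Ω.
Series: 1600 + 120000 = 121600 Ω.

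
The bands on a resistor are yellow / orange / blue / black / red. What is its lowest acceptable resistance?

Yellow → 4 (first significant figure)
Orange → 3 (second significant figure)
Blue → 6 (third significant figure)
Black → ×1 multiplier
Red → ±2% tolerance
436 × 1 = 436 Ω
Lowest = 436 × (1 − 2/100) = 427.28 Ω.

427.28 Ω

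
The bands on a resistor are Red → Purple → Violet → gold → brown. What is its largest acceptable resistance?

Red → 2 (first significant figure)
Violet → 7 (second significant figure)
Violet → 7 (third significant figure)
Gold → ×0.1 multiplier
Brown → ±1% tolerance
277 × 0.1 = 27.7 Ω
Largest = 27.7 × (1 + 1/100) = 27.977 Ω.

27.977 Ω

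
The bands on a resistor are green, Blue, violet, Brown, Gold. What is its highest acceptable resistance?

Green → 5 (first significant figure)
Blue → 6 (second significant figure)
Violet → 7 (third significant figure)
Brown → ×10 multiplier
Gold → ±5% tolerance
567 × 10 = 5670 Ω
Highest = 5670 × (1 + 5/100) = 5953.5 Ω.

5953.5 Ω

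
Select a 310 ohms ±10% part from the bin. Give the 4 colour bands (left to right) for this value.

310 Ω = 31 × 10^1.
3 → orange
1 → brown
Multiplier 10^1 → brown.
±10% tolerance → silver.

orange, brown, brown, silver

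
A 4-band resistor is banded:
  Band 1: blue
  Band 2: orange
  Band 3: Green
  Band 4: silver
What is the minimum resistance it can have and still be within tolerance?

Blue → 6 (first significant figure)
Orange → 3 (second significant figure)
Green → ×10^5 multiplier
Silver → ±10% tolerance
63 × 100000 = 6300000 Ω
Minimum = 6300000 × (1 − 10/100) = 5670000 Ω.

5670000 Ω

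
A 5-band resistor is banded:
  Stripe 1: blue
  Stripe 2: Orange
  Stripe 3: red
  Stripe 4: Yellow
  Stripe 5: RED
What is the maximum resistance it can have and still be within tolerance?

6446400 Ω

Blue → 6 (first significant figure)
Orange → 3 (second significant figure)
Red → 2 (third significant figure)
Yellow → ×10^4 multiplier
Red → ±2% tolerance
632 × 10000 = 6320000 Ω
Maximum = 6320000 × (1 + 2/100) = 6446400 Ω.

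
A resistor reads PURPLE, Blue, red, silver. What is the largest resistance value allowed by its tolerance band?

8360 Ω

Violet → 7 (first significant figure)
Blue → 6 (second significant figure)
Red → ×10^2 multiplier
Silver → ±10% tolerance
76 × 100 = 7600 Ω
Largest = 7600 × (1 + 10/100) = 8360 Ω.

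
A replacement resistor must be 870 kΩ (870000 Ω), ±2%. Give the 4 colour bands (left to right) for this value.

870000 Ω = 87 × 10^4.
8 → grey
7 → violet
Multiplier 10^4 → yellow.
±2% tolerance → red.

grey, violet, yellow, red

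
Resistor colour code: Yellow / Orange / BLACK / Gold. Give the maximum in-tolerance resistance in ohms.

Yellow → 4 (first significant figure)
Orange → 3 (second significant figure)
Black → ×1 multiplier
Gold → ±5% tolerance
43 × 1 = 43 Ω
Maximum = 43 × (1 + 5/100) = 45.15 Ω.

45.15 Ω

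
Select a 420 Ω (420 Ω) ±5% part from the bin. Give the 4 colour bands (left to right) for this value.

420 Ω = 42 × 10^1.
4 → yellow
2 → red
Multiplier 10^1 → brown.
±5% tolerance → gold.

yellow, red, brown, gold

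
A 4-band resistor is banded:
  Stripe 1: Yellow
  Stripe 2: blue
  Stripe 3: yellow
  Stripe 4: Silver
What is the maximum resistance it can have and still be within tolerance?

Yellow → 4 (first significant figure)
Blue → 6 (second significant figure)
Yellow → ×10^4 multiplier
Silver → ±10% tolerance
46 × 10000 = 460000 Ω
Maximum = 460000 × (1 + 10/100) = 506000 Ω.

506000 Ω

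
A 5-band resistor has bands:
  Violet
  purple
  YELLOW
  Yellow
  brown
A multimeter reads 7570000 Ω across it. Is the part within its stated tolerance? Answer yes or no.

Violet → 7 (first significant figure)
Violet → 7 (second significant figure)
Yellow → 4 (third significant figure)
Yellow → ×10^4 multiplier
Brown → ±1% tolerance
774 × 10000 = 7740000 Ω
Allowed range: 7662600 Ω to 7817400 Ω.
7570000 Ω lies outside that range.

no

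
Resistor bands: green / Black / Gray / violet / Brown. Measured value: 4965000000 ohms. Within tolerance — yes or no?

Green → 5 (first significant figure)
Black → 0 (second significant figure)
Grey → 8 (third significant figure)
Violet → ×10^7 multiplier
Brown → ±1% tolerance
508 × 10000000 = 5080000000 Ω
Allowed range: 5029200000 Ω to 5130800000 Ω.
4965000000 ohms lies outside that range.

no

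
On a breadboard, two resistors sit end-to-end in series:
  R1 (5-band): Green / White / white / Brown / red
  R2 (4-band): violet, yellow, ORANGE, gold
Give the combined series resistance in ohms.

R1: green, white, white → 599; brown ×10 → 5990 Ω.
R2: violet, yellow → 74; orange ×10^3 → 74000 Ω.
Series: 5990 + 74000 = 79990 Ω.

79990 Ω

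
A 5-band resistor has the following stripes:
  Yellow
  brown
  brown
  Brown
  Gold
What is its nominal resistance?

Yellow → 4 (first significant figure)
Brown → 1 (second significant figure)
Brown → 1 (third significant figure)
Brown → ×10 multiplier
411 × 10 = 4110 Ω

4110 Ω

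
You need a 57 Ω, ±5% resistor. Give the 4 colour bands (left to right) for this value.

57 Ω = 57 × 10^0.
5 → green
7 → violet
Multiplier 10^0 → black.
±5% tolerance → gold.

green, violet, black, gold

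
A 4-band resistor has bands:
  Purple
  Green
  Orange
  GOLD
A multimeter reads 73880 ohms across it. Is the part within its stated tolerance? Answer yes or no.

yes

Violet → 7 (first significant figure)
Green → 5 (second significant figure)
Orange → ×10^3 multiplier
Gold → ±5% tolerance
75 × 1000 = 75000 Ω
Allowed range: 71250 Ω to 78750 Ω.
73880 ohms lies inside that range.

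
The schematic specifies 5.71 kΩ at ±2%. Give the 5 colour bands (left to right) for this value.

5710 Ω = 571 × 10^1.
5 → green
7 → violet
1 → brown
Multiplier 10^1 → brown.
±2% tolerance → red.

green, violet, brown, brown, red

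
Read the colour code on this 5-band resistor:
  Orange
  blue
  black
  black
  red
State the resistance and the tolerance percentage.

360 Ω ±2%

Orange → 3 (first significant figure)
Blue → 6 (second significant figure)
Black → 0 (third significant figure)
Black → ×1 multiplier
Red → ±2% tolerance
360 × 1 = 360 Ω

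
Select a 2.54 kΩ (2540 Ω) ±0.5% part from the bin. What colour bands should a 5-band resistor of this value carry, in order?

2540 Ω = 254 × 10^1.
2 → red
5 → green
4 → yellow
Multiplier 10^1 → brown.
±0.5% tolerance → green.

red, green, yellow, brown, green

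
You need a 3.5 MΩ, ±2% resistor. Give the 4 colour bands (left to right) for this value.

orange, green, green, red

3500000 Ω = 35 × 10^5.
3 → orange
5 → green
Multiplier 10^5 → green.
±2% tolerance → red.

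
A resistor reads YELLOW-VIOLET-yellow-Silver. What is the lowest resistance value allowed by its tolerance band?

Yellow → 4 (first significant figure)
Violet → 7 (second significant figure)
Yellow → ×10^4 multiplier
Silver → ±10% tolerance
47 × 10000 = 470000 Ω
Lowest = 470000 × (1 − 10/100) = 423000 Ω.

423000 Ω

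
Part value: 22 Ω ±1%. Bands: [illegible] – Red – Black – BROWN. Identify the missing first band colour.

22 Ω = 22 × 10^0.
The first band gives digit 2 of the significand, and 2 is red.

red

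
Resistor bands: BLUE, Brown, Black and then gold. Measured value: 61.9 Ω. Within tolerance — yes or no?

yes

Blue → 6 (first significant figure)
Brown → 1 (second significant figure)
Black → ×1 multiplier
Gold → ±5% tolerance
61 × 1 = 61 Ω
Allowed range: 57.95 Ω to 64.05 Ω.
61.9 Ω lies inside that range.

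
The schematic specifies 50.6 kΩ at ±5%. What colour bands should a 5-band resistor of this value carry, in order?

50600 Ω = 506 × 10^2.
5 → green
0 → black
6 → blue
Multiplier 10^2 → red.
±5% tolerance → gold.

green, black, blue, red, gold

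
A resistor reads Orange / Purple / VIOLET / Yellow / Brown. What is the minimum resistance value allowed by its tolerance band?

3732300 Ω

Orange → 3 (first significant figure)
Violet → 7 (second significant figure)
Violet → 7 (third significant figure)
Yellow → ×10^4 multiplier
Brown → ±1% tolerance
377 × 10000 = 3770000 Ω
Minimum = 3770000 × (1 − 1/100) = 3732300 Ω.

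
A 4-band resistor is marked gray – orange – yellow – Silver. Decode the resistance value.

Grey → 8 (first significant figure)
Orange → 3 (second significant figure)
Yellow → ×10^4 multiplier
83 × 10000 = 830000 Ω

830000 Ω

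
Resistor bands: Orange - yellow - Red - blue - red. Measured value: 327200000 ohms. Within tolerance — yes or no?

Orange → 3 (first significant figure)
Yellow → 4 (second significant figure)
Red → 2 (third significant figure)
Blue → ×10^6 multiplier
Red → ±2% tolerance
342 × 1000000 = 342000000 Ω
Allowed range: 335160000 Ω to 348840000 Ω.
327200000 ohms lies outside that range.

no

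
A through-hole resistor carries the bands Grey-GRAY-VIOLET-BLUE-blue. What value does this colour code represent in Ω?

Grey → 8 (first significant figure)
Grey → 8 (second significant figure)
Violet → 7 (third significant figure)
Blue → ×10^6 multiplier
887 × 1000000 = 887000000 Ω

887000000 Ω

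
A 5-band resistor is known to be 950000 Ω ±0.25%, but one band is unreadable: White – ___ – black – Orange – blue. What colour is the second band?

green

950000 Ω = 950 × 10^3.
The second band gives digit 5 of the significand, and 5 is green.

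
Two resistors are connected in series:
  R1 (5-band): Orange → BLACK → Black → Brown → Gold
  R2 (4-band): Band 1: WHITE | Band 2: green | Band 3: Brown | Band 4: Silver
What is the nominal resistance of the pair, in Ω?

3950 Ω

R1: orange, black, black → 300; brown ×10 → 3000 Ω.
R2: white, green → 95; brown ×10 → 950 Ω.
Series: 3000 + 950 = 3950 Ω.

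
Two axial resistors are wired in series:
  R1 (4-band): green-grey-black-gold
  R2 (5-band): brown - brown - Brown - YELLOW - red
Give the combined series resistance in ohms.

R1: green, grey → 58; black ×1 → 58 Ω.
R2: brown, brown, brown → 111; yellow ×10^4 → 1110000 Ω.
Series: 58 + 1110000 = 1110058 Ω.

1110058 Ω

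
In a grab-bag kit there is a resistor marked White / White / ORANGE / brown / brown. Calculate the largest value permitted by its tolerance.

10029.3 Ω

White → 9 (first significant figure)
White → 9 (second significant figure)
Orange → 3 (third significant figure)
Brown → ×10 multiplier
Brown → ±1% tolerance
993 × 10 = 9930 Ω
Largest = 9930 × (1 + 1/100) = 10029.3 Ω.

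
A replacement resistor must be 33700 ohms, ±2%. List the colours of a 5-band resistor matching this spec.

orange, orange, violet, red, red

33700 Ω = 337 × 10^2.
3 → orange
3 → orange
7 → violet
Multiplier 10^2 → red.
±2% tolerance → red.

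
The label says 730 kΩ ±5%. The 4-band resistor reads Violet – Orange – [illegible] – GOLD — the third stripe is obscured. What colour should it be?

yellow

730000 Ω = 73 × 10^4.
The third band is the multiplier, 10^4, which is yellow.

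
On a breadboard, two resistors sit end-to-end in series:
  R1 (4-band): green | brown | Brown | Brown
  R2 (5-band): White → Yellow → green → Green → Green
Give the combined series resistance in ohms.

R1: green, brown → 51; brown ×10 → 510 Ω.
R2: white, yellow, green → 945; green ×10^5 → 94500000 Ω.
Series: 510 + 94500000 = 94500510 Ω.

94500510 Ω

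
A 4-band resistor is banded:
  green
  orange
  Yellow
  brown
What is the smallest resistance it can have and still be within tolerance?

524700 Ω

Green → 5 (first significant figure)
Orange → 3 (second significant figure)
Yellow → ×10^4 multiplier
Brown → ±1% tolerance
53 × 10000 = 530000 Ω
Smallest = 530000 × (1 − 1/100) = 524700 Ω.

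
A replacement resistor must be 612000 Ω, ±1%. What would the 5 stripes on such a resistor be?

blue, brown, red, orange, brown

612000 Ω = 612 × 10^3.
6 → blue
1 → brown
2 → red
Multiplier 10^3 → orange.
±1% tolerance → brown.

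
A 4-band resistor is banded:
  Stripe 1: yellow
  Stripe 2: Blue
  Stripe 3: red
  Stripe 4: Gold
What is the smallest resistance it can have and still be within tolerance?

4370 Ω

Yellow → 4 (first significant figure)
Blue → 6 (second significant figure)
Red → ×10^2 multiplier
Gold → ±5% tolerance
46 × 100 = 4600 Ω
Smallest = 4600 × (1 − 5/100) = 4370 Ω.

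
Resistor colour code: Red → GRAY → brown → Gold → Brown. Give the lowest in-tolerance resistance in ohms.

Red → 2 (first significant figure)
Grey → 8 (second significant figure)
Brown → 1 (third significant figure)
Gold → ×0.1 multiplier
Brown → ±1% tolerance
281 × 0.1 = 28.1 Ω
Lowest = 28.1 × (1 − 1/100) = 27.819 Ω.

27.819 Ω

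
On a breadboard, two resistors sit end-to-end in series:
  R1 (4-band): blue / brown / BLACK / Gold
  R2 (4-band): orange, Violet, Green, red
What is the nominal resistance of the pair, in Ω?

3700061 Ω

R1: blue, brown → 61; black ×1 → 61 Ω.
R2: orange, violet → 37; green ×10^5 → 3700000 Ω.
Series: 61 + 3700000 = 3700061 Ω.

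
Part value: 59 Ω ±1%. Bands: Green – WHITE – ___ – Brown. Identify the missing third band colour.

59 Ω = 59 × 10^0.
The third band is the multiplier, 10^0, which is black.

black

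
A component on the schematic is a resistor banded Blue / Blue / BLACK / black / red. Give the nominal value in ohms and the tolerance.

660 Ω ±2%

Blue → 6 (first significant figure)
Blue → 6 (second significant figure)
Black → 0 (third significant figure)
Black → ×1 multiplier
Red → ±2% tolerance
660 × 1 = 660 Ω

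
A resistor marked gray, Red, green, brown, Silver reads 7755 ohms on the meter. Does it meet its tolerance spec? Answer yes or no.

Grey → 8 (first significant figure)
Red → 2 (second significant figure)
Green → 5 (third significant figure)
Brown → ×10 multiplier
Silver → ±10% tolerance
825 × 10 = 8250 Ω
Allowed range: 7425 Ω to 9075 Ω.
7755 ohms lies inside that range.

yes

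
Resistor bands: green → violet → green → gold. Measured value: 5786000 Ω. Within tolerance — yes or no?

yes

Green → 5 (first significant figure)
Violet → 7 (second significant figure)
Green → ×10^5 multiplier
Gold → ±5% tolerance
57 × 100000 = 5700000 Ω
Allowed range: 5415000 Ω to 5985000 Ω.
5786000 Ω lies inside that range.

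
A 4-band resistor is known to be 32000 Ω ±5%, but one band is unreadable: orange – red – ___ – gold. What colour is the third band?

32000 Ω = 32 × 10^3.
The third band is the multiplier, 10^3, which is orange.

orange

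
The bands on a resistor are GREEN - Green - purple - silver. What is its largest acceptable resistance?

605000000 Ω

Green → 5 (first significant figure)
Green → 5 (second significant figure)
Violet → ×10^7 multiplier
Silver → ±10% tolerance
55 × 10000000 = 550000000 Ω
Largest = 550000000 × (1 + 10/100) = 605000000 Ω.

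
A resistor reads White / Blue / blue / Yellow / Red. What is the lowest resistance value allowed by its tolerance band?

9466800 Ω

White → 9 (first significant figure)
Blue → 6 (second significant figure)
Blue → 6 (third significant figure)
Yellow → ×10^4 multiplier
Red → ±2% tolerance
966 × 10000 = 9660000 Ω
Lowest = 9660000 × (1 − 2/100) = 9466800 Ω.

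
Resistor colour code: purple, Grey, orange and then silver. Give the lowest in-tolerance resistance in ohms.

Violet → 7 (first significant figure)
Grey → 8 (second significant figure)
Orange → ×10^3 multiplier
Silver → ±10% tolerance
78 × 1000 = 78000 Ω
Lowest = 78000 × (1 − 10/100) = 70200 Ω.

70200 Ω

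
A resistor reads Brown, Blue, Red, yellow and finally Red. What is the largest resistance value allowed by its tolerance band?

Brown → 1 (first significant figure)
Blue → 6 (second significant figure)
Red → 2 (third significant figure)
Yellow → ×10^4 multiplier
Red → ±2% tolerance
162 × 10000 = 1620000 Ω
Largest = 1620000 × (1 + 2/100) = 1652400 Ω.

1652400 Ω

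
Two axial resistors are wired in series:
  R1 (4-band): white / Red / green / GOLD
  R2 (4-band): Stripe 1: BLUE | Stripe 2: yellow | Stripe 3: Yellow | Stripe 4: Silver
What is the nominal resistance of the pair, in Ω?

R1: white, red → 92; green ×10^5 → 9200000 Ω.
R2: blue, yellow → 64; yellow ×10^4 → 640000 Ω.
Series: 9200000 + 640000 = 9840000 Ω.

9840000 Ω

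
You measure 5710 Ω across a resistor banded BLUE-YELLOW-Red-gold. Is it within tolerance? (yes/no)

Blue → 6 (first significant figure)
Yellow → 4 (second significant figure)
Red → ×10^2 multiplier
Gold → ±5% tolerance
64 × 100 = 6400 Ω
Allowed range: 6080 Ω to 6720 Ω.
5710 Ω lies outside that range.

no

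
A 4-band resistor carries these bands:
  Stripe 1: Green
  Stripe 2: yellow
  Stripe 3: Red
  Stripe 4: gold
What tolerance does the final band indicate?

±5%

The last band, gold, is the tolerance band.
Gold corresponds to ±5%.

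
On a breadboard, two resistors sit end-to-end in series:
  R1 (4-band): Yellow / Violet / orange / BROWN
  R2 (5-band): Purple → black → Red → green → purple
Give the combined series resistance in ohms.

70247000 Ω

R1: yellow, violet → 47; orange ×10^3 → 47000 Ω.
R2: violet, black, red → 702; green ×10^5 → 70200000 Ω.
Series: 47000 + 70200000 = 70247000 Ω.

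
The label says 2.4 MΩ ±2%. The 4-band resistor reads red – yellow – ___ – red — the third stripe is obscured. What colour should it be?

green

2400000 Ω = 24 × 10^5.
The third band is the multiplier, 10^5, which is green.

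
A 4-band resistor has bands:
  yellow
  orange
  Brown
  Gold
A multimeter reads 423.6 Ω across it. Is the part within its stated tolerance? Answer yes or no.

yes

Yellow → 4 (first significant figure)
Orange → 3 (second significant figure)
Brown → ×10 multiplier
Gold → ±5% tolerance
43 × 10 = 430 Ω
Allowed range: 408.5 Ω to 451.5 Ω.
423.6 Ω lies inside that range.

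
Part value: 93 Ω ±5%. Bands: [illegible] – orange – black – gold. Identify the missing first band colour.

93 Ω = 93 × 10^0.
The first band gives digit 9 of the significand, and 9 is white.

white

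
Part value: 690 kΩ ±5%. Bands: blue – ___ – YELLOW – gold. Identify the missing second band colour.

690000 Ω = 69 × 10^4.
The second band gives digit 9 of the significand, and 9 is white.

white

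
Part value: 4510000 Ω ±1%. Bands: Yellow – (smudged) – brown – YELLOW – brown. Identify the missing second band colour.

green

4510000 Ω = 451 × 10^4.
The second band gives digit 5 of the significand, and 5 is green.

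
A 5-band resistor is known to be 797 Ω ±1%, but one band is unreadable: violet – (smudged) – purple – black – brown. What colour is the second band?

white

797 Ω = 797 × 10^0.
The second band gives digit 9 of the significand, and 9 is white.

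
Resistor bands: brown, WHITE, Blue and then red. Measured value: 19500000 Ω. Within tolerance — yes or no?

Brown → 1 (first significant figure)
White → 9 (second significant figure)
Blue → ×10^6 multiplier
Red → ±2% tolerance
19 × 1000000 = 19000000 Ω
Allowed range: 18620000 Ω to 19380000 Ω.
19500000 Ω lies outside that range.

no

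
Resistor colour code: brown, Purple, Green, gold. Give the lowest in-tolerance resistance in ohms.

Brown → 1 (first significant figure)
Violet → 7 (second significant figure)
Green → ×10^5 multiplier
Gold → ±5% tolerance
17 × 100000 = 1700000 Ω
Lowest = 1700000 × (1 − 5/100) = 1615000 Ω.

1615000 Ω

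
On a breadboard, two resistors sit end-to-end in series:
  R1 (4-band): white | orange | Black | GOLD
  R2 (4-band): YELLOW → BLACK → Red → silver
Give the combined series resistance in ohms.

4093 Ω

R1: white, orange → 93; black ×1 → 93 Ω.
R2: yellow, black → 40; red ×10^2 → 4000 Ω.
Series: 93 + 4000 = 4093 Ω.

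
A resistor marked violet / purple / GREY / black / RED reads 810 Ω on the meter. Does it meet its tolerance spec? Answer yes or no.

no

Violet → 7 (first significant figure)
Violet → 7 (second significant figure)
Grey → 8 (third significant figure)
Black → ×1 multiplier
Red → ±2% tolerance
778 × 1 = 778 Ω
Allowed range: 762.44 Ω to 793.56 Ω.
810 Ω lies outside that range.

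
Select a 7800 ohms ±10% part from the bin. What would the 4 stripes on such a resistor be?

violet, grey, red, silver

7800 Ω = 78 × 10^2.
7 → violet
8 → grey
Multiplier 10^2 → red.
±10% tolerance → silver.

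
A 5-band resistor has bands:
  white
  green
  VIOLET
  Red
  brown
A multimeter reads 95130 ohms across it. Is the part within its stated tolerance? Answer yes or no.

yes

White → 9 (first significant figure)
Green → 5 (second significant figure)
Violet → 7 (third significant figure)
Red → ×10^2 multiplier
Brown → ±1% tolerance
957 × 100 = 95700 Ω
Allowed range: 94743 Ω to 96657 Ω.
95130 ohms lies inside that range.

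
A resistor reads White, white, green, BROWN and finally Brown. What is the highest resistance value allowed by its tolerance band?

White → 9 (first significant figure)
White → 9 (second significant figure)
Green → 5 (third significant figure)
Brown → ×10 multiplier
Brown → ±1% tolerance
995 × 10 = 9950 Ω
Highest = 9950 × (1 + 1/100) = 10049.5 Ω.

10049.5 Ω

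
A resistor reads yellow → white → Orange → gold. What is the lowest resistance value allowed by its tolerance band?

46550 Ω

Yellow → 4 (first significant figure)
White → 9 (second significant figure)
Orange → ×10^3 multiplier
Gold → ±5% tolerance
49 × 1000 = 49000 Ω
Lowest = 49000 × (1 − 5/100) = 46550 Ω.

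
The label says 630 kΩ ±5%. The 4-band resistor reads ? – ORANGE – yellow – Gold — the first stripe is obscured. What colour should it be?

blue

630000 Ω = 63 × 10^4.
The first band gives digit 6 of the significand, and 6 is blue.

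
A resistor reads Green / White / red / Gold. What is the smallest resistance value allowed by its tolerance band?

Green → 5 (first significant figure)
White → 9 (second significant figure)
Red → ×10^2 multiplier
Gold → ±5% tolerance
59 × 100 = 5900 Ω
Smallest = 5900 × (1 − 5/100) = 5605 Ω.

5605 Ω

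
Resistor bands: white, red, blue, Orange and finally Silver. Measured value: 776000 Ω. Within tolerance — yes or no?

no

White → 9 (first significant figure)
Red → 2 (second significant figure)
Blue → 6 (third significant figure)
Orange → ×10^3 multiplier
Silver → ±10% tolerance
926 × 1000 = 926000 Ω
Allowed range: 833400 Ω to 1018600 Ω.
776000 Ω lies outside that range.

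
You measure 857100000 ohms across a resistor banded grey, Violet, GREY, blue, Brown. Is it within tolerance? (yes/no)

no

Grey → 8 (first significant figure)
Violet → 7 (second significant figure)
Grey → 8 (third significant figure)
Blue → ×10^6 multiplier
Brown → ±1% tolerance
878 × 1000000 = 878000000 Ω
Allowed range: 869220000 Ω to 886780000 Ω.
857100000 ohms lies outside that range.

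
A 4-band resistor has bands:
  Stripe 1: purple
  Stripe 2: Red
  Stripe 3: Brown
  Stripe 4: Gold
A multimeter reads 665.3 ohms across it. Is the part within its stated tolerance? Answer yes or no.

no

Violet → 7 (first significant figure)
Red → 2 (second significant figure)
Brown → ×10 multiplier
Gold → ±5% tolerance
72 × 10 = 720 Ω
Allowed range: 684 Ω to 756 Ω.
665.3 ohms lies outside that range.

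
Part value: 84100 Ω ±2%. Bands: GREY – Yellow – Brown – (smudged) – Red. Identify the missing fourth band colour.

red

84100 Ω = 841 × 10^2.
The fourth band is the multiplier, 10^2, which is red.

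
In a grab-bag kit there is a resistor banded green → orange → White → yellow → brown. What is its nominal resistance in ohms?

Green → 5 (first significant figure)
Orange → 3 (second significant figure)
White → 9 (third significant figure)
Yellow → ×10^4 multiplier
539 × 10000 = 5390000 Ω

5390000 Ω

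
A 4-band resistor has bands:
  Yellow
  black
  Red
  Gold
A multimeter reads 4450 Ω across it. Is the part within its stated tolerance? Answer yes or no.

Yellow → 4 (first significant figure)
Black → 0 (second significant figure)
Red → ×10^2 multiplier
Gold → ±5% tolerance
40 × 100 = 4000 Ω
Allowed range: 3800 Ω to 4200 Ω.
4450 Ω lies outside that range.

no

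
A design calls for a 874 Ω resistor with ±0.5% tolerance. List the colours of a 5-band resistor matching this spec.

grey, violet, yellow, black, green

874 Ω = 874 × 10^0.
8 → grey
7 → violet
4 → yellow
Multiplier 10^0 → black.
±0.5% tolerance → green.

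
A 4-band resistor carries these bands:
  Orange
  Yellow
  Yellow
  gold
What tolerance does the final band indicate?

The last band, gold, is the tolerance band.
Gold corresponds to ±5%.

±5%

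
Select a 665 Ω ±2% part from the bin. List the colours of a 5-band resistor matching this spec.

665 Ω = 665 × 10^0.
6 → blue
6 → blue
5 → green
Multiplier 10^0 → black.
±2% tolerance → red.

blue, blue, green, black, red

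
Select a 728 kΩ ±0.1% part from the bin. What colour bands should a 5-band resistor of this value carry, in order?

728000 Ω = 728 × 10^3.
7 → violet
2 → red
8 → grey
Multiplier 10^3 → orange.
±0.1% tolerance → violet.

violet, red, grey, orange, violet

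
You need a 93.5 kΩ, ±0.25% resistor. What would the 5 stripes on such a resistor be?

white, orange, green, red, blue

93500 Ω = 935 × 10^2.
9 → white
3 → orange
5 → green
Multiplier 10^2 → red.
±0.25% tolerance → blue.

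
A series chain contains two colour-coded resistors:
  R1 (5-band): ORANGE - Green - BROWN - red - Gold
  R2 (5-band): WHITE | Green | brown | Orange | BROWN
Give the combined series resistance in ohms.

R1: orange, green, brown → 351; red ×10^2 → 35100 Ω.
R2: white, green, brown → 951; orange ×10^3 → 951000 Ω.
Series: 35100 + 951000 = 986100 Ω.

986100 Ω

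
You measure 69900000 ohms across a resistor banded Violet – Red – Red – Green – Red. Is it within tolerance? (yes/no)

no

Violet → 7 (first significant figure)
Red → 2 (second significant figure)
Red → 2 (third significant figure)
Green → ×10^5 multiplier
Red → ±2% tolerance
722 × 100000 = 72200000 Ω
Allowed range: 70756000 Ω to 73644000 Ω.
69900000 ohms lies outside that range.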